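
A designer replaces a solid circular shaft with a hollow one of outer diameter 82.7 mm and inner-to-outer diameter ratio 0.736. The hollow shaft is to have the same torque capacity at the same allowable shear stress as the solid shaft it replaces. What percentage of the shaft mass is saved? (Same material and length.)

42.2 %

Equal τ_max and T ⇒ the solid shaft needs d_s³ = d_o³(1−k⁴), so d_s = 82.7·(1−0.736⁴)^(1/3) = 73.66 mm.
Area ratio A_h/A_s = d_o²(1−k²)/d_s² = (1−k²)/(1−k⁴)^(2/3) = 0.5777.
Mass saving = 1 − 0.5777 = 42.2 %.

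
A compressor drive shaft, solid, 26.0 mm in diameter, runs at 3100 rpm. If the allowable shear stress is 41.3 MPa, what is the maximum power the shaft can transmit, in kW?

J = πd⁴/32 = π(0.0260)⁴/32 = 4.486×10^-8 m⁴.
T_max = τ_allow·J/r = 4.13×10^7 × 4.486×10^-8 / 0.0130 = 142.5 N·m.
ω = 2π·3100/60 = 324.6 rad/s, so P_max = T_max·ω = 4.627×10^4 W.

46.3 kW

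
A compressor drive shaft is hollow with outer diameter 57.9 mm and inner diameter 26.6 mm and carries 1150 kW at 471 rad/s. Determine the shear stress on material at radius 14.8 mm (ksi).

4.97 ksi

ω = 471 rad/s, so T = P/ω = 1150×10³ / 471.0 = 2442 N·m.
J = π(d_o⁴ − d_i⁴)/32 = π(0.0579⁴ − 0.0266⁴)/32 = 1.054×10^-6 m⁴.
Shear stress varies linearly with radius: τ = T·r/J = 2442 × 0.0148 / 1.054×10^-6 = 3.428×10^7 Pa.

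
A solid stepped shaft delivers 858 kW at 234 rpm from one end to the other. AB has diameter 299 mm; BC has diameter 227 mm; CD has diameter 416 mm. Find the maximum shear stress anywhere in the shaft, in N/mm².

15.2 N/mm²

ω = 2π·234/60 = 24.50 rad/s, so T = P/ω = 858×10³ / 24.50 = 35010 N·m.
Under the same torque, τ_max = 16T/(πd³) is largest where d is smallest — segment BC (d = 227 mm).
τ_max = 16·35010/(π·(0.227)³) = 1.525×10^7 Pa.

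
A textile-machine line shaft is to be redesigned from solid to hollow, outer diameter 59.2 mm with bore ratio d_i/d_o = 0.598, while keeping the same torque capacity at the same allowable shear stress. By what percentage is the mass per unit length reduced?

Equal τ_max and T ⇒ the solid shaft needs d_s³ = d_o³(1−k⁴), so d_s = 59.2·(1−0.598⁴)^(1/3) = 56.56 mm.
Area ratio A_h/A_s = d_o²(1−k²)/d_s² = (1−k²)/(1−k⁴)^(2/3) = 0.7038.
Mass saving = 1 − 0.7038 = 29.6 %.

29.6 %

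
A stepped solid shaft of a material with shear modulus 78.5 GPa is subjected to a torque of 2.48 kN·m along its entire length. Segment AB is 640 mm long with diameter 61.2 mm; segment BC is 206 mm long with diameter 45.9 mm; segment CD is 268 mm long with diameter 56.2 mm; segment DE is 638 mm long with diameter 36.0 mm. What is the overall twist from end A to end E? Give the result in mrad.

J_AB = π(0.0612)⁴/32 = 1.38×10^-6 m⁴; J_BC = π(0.0459)⁴/32 = 4.36×10^-7 m⁴; J_CD = π(0.0562)⁴/32 = 9.79×10^-7 m⁴; J_DE = π(0.0360)⁴/32 = 1.65×10^-7 m⁴.
θ = (T/G)·Σ L_i/J_i = (2480/78.5×10⁹)·(0.640/1.38×10^-6 + 0.206/4.36×10^-7 + 0.268/9.79×10^-7 + 0.638/1.65×10^-7) = 0.1605 rad.

160 mrad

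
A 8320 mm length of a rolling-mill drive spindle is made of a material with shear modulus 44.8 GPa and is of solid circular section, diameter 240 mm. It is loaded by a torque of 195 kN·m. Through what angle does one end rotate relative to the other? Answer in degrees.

J = πd⁴/32 = π(0.240)⁴/32 = 3.257×10^-4 m⁴.
θ = T·L/(G·J) = 195000 × 8.32 / (44.8×10⁹ × 3.257×10^-4) = 0.1112 rad.

6.37°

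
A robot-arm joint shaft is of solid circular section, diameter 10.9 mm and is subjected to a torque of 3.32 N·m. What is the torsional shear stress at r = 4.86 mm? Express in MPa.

J = πd⁴/32 = π(0.0109)⁴/32 = 1.386×10^-9 m⁴.
Shear stress varies linearly with radius: τ = T·r/J = 3.320 × 0.00486 / 1.386×10^-9 = 1.164×10^7 Pa.

11.6 MPa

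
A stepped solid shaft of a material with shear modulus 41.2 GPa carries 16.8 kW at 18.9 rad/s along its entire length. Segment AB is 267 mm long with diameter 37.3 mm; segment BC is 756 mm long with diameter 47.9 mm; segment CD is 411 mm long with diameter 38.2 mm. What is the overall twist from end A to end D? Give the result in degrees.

5.98°

ω = 18.9 rad/s, so T = P/ω = 16.8×10³ / 18.90 = 888.9 N·m.
J_AB = π(0.0373)⁴/32 = 1.90×10^-7 m⁴; J_BC = π(0.0479)⁴/32 = 5.17×10^-7 m⁴; J_CD = π(0.0382)⁴/32 = 2.09×10^-7 m⁴.
θ = (T/G)·Σ L_i/J_i = (888.9/41.2×10⁹)·(0.267/1.90×10^-7 + 0.756/5.17×10^-7 + 0.411/2.09×10^-7) = 0.1043 rad.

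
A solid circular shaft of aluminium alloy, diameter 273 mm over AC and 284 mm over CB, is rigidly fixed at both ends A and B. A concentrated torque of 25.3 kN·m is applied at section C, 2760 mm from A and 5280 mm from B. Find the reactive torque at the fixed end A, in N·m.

15700 N·m

Compatibility: T_A·a/J_AC = T_B·b/J_CB with T_A + T_B = T₀.
J_AC = 5.45×10^-4 m⁴, J_CB = 6.39×10^-4 m⁴, so T_A = T₀·(J_AC/a)/((J_AC/a)+(J_CB/b)) = 15690 N·m, T_B = 9607 N·m.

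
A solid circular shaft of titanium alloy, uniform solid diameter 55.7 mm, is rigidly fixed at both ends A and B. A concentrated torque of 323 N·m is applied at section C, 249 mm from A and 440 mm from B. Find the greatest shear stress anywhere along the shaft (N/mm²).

6.08 N/mm²

With uniform GJ and both ends fixed, compatibility θ_AC = θ_CB gives T_A·a = T_B·b, together with T_A + T_B = T₀.
T_A = T₀·b/(a+b) = 323.0·440/689.0 = 206.3 N·m; T_B = 116.7 N·m.
τ in each portion: τ_AC = 6.08×10^6 Pa, τ_CB = 3.44×10^6 Pa; maximum is in AC.
τ_max = T_AC·r/J = 206.3·0.0278/9.45×10^-7 = 6.079×10^6 Pa.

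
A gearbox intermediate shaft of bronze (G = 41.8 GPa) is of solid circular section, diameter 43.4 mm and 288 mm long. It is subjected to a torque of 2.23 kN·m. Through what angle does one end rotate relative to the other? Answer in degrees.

J = πd⁴/32 = π(0.0434)⁴/32 = 3.483×10^-7 m⁴.
θ = T·L/(G·J) = 2230 × 0.288 / (41.8×10⁹ × 3.483×10^-7) = 0.04411 rad.

2.53°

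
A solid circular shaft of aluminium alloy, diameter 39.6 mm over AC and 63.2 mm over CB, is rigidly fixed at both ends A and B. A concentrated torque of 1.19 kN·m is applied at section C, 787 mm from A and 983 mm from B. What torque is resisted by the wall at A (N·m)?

192 N·m

Compatibility: T_A·a/J_AC = T_B·b/J_CB with T_A + T_B = T₀.
J_AC = 2.41×10^-7 m⁴, J_CB = 1.57×10^-6 m⁴, so T_A = T₀·(J_AC/a)/((J_AC/a)+(J_CB/b)) = 192.1 N·m, T_B = 997.9 N·m.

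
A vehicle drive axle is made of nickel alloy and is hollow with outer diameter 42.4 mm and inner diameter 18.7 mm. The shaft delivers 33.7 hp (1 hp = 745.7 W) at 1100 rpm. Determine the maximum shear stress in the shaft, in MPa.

15.1 MPa

ω = 2π·1100/60 = 115.2 rad/s, so T = P/ω = 33.7×745.7 / 115.2 = 218.2 N·m.
J = π(d_o⁴ − d_i⁴)/32 = π(0.0424⁴ − 0.0187⁴)/32 = 3.053×10^-7 m⁴.
τ_max = T·r/J = 218.2 × 0.0212 / 3.053×10^-7 = 1.515×10^7 Pa.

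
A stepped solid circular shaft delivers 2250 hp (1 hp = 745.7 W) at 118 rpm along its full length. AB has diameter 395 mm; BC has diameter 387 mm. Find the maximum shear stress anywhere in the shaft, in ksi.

1.73 ksi

ω = 2π·118/60 = 12.36 rad/s, so T = P/ω = 2250×745.7 / 12.36 = 135800 N·m.
Under the same torque, τ_max = 16T/(πd³) is largest where d is smallest — segment BC (d = 387 mm).
τ_max = 16·135800/(π·(0.387)³) = 1.193×10^7 Pa.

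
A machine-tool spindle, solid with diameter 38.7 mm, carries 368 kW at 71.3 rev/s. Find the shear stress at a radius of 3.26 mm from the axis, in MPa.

ω = 2π·71.3 = 448.0 rad/s, so T = P/ω = 368×10³ / 448.0 = 821.4 N·m.
J = πd⁴/32 = π(0.0387)⁴/32 = 2.202×10^-7 m⁴.
Shear stress varies linearly with radius: τ = T·r/J = 821.4 × 0.00326 / 2.202×10^-7 = 1.216×10^7 Pa.

12.2 MPa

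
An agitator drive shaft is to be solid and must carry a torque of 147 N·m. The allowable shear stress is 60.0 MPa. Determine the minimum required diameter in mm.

23.2 mm

For a solid shaft τ_max = 16T/(πd³), so d = (16T/(π τ_allow))^(1/3) = (16·147.0/(π·6.00×10^7))^(1/3) = 0.02319 m.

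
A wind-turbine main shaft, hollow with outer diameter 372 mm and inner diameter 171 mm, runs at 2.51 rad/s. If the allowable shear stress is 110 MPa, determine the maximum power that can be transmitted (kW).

2670 kW

J = π(d_o⁴ − d_i⁴)/32 = π(0.372⁴ − 0.171⁴)/32 = 1.796×10^-3 m⁴.
T_max = τ_allow·J/r = 1.10×10^8 × 1.796×10^-3 / 0.186 = 1.062e6 N·m.
ω = 2.51 rad/s, so P_max = T_max·ω = 2.666×10^6 W.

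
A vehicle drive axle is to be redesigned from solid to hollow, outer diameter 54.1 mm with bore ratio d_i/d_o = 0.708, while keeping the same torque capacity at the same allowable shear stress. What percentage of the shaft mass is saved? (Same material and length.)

Equal τ_max and T ⇒ the solid shaft needs d_s³ = d_o³(1−k⁴), so d_s = 54.1·(1−0.708⁴)^(1/3) = 49.13 mm.
Area ratio A_h/A_s = d_o²(1−k²)/d_s² = (1−k²)/(1−k⁴)^(2/3) = 0.6049.
Mass saving = 1 − 0.6049 = 39.5 %.

39.5 %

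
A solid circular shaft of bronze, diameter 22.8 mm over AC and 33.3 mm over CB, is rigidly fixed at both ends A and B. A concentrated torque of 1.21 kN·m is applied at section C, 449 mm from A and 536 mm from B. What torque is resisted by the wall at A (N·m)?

Compatibility: T_A·a/J_AC = T_B·b/J_CB with T_A + T_B = T₀.
J_AC = 2.65×10^-8 m⁴, J_CB = 1.21×10^-7 m⁴, so T_A = T₀·(J_AC/a)/((J_AC/a)+(J_CB/b)) = 251.5 N·m, T_B = 958.5 N·m.

251 N·m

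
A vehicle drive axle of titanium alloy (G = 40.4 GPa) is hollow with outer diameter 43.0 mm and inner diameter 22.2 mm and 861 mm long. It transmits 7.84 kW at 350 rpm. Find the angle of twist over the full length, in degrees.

ω = 2π·350/60 = 36.65 rad/s, so T = P/ω = 7.84×10³ / 36.65 = 213.9 N·m.
J = π(d_o⁴ − d_i⁴)/32 = π(0.0430⁴ − 0.0222⁴)/32 = 3.118×10^-7 m⁴.
θ = T·L/(G·J) = 213.9 × 0.861 / (40.4×10⁹ × 3.118×10^-7) = 0.01462 rad.

0.838°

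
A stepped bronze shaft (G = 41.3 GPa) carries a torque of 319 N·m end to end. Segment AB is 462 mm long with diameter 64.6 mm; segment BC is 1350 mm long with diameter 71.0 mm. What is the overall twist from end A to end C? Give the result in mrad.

J_AB = π(0.0646)⁴/32 = 1.71×10^-6 m⁴; J_BC = π(0.0710)⁴/32 = 2.49×10^-6 m⁴.
θ = (T/G)·Σ L_i/J_i = (319.0/41.3×10⁹)·(0.462/1.71×10^-6 + 1.35/2.49×10^-6) = 6.267×10^-3 rad.

6.27 mrad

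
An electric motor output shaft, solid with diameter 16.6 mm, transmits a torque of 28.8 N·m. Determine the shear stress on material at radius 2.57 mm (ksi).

1.44 ksi

J = πd⁴/32 = π(0.0166)⁴/32 = 7.455×10^-9 m⁴.
Shear stress varies linearly with radius: τ = T·r/J = 28.80 × 0.00257 / 7.455×10^-9 = 9.929×10^6 Pa.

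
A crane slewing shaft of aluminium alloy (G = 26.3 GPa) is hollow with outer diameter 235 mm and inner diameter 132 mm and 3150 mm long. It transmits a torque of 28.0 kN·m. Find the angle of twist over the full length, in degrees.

J = π(d_o⁴ − d_i⁴)/32 = π(0.235⁴ − 0.132⁴)/32 = 2.696×10^-4 m⁴.
θ = T·L/(G·J) = 28000 × 3.15 / (26.3×10⁹ × 2.696×10^-4) = 0.01244 rad.

0.713°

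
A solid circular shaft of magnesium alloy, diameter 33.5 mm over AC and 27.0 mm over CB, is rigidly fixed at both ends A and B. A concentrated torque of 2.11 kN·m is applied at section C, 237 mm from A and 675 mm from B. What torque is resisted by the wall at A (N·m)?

1840 N·m

Compatibility: T_A·a/J_AC = T_B·b/J_CB with T_A + T_B = T₀.
J_AC = 1.24×10^-7 m⁴, J_CB = 5.22×10^-8 m⁴, so T_A = T₀·(J_AC/a)/((J_AC/a)+(J_CB/b)) = 1838 N·m, T_B = 272.3 N·m.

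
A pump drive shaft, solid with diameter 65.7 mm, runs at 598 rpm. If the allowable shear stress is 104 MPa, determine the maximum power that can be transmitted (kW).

J = πd⁴/32 = π(0.0657)⁴/32 = 1.829×10^-6 m⁴.
T_max = τ_allow·J/r = 1.04×10^8 × 1.829×10^-6 / 0.0329 = 5791 N·m.
ω = 2π·598/60 = 62.62 rad/s, so P_max = T_max·ω = 3.627×10^5 W.

363 kW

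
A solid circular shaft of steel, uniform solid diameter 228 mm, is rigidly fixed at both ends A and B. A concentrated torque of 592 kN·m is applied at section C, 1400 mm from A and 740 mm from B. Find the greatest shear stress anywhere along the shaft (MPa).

166 MPa

With uniform GJ and both ends fixed, compatibility θ_AC = θ_CB gives T_A·a = T_B·b, together with T_A + T_B = T₀.
T_A = T₀·b/(a+b) = 592000·740/2140 = 204700 N·m; T_B = 387300 N·m.
τ in each portion: τ_AC = 8.80×10^7 Pa, τ_CB = 1.66×10^8 Pa; maximum is in CB.
τ_max = T_CB·r/J = 387300·0.114/2.65×10^-4 = 1.664×10^8 Pa.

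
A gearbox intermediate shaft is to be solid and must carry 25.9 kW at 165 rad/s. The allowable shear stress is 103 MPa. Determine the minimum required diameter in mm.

ω = 165 rad/s, so T = P/ω = 25.9×10³ / 165.0 = 157.0 N·m.
For a solid shaft τ_max = 16T/(πd³), so d = (16T/(π τ_allow))^(1/3) = (16·157.0/(π·1.03×10^8))^(1/3) = 0.01980 m.

19.8 mm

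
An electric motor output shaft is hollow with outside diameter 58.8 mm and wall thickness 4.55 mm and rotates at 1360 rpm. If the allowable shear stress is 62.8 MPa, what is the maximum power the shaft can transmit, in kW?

175 kW

J = π(d_o⁴ − d_i⁴)/32 = π(0.0588⁴ − 0.0497⁴)/32 = 5.746×10^-7 m⁴.
T_max = τ_allow·J/r = 6.28×10^7 × 5.746×10^-7 / 0.0294 = 1227 N·m.
ω = 2π·1360/60 = 142.4 rad/s, so P_max = T_max·ω = 1.748×10^5 W.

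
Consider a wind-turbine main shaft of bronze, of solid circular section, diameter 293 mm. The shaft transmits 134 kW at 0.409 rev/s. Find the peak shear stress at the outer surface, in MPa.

ω = 2π·0.409 = 2.570 rad/s, so T = P/ω = 134×10³ / 2.570 = 52140 N·m.
J = πd⁴/32 = π(0.293)⁴/32 = 7.236×10^-4 m⁴.
τ_max = T·r/J = 52140 × 0.146 / 7.236×10^-4 = 1.056×10^7 Pa.

10.6 MPa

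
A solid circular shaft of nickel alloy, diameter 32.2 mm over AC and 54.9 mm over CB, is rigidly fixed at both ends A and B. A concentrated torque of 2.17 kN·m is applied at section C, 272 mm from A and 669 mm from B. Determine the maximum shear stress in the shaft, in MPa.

74.6 MPa

Compatibility: T_A·a/J_AC = T_B·b/J_CB with T_A + T_B = T₀.
J_AC = 1.06×10^-7 m⁴, J_CB = 8.92×10^-7 m⁴, so T_A = T₀·(J_AC/a)/((J_AC/a)+(J_CB/b)) = 489.2 N·m, T_B = 1681 N·m.
τ in each portion: τ_AC = 7.46×10^7 Pa, τ_CB = 5.17×10^7 Pa; maximum is in AC.
τ_max = T_AC·r/J = 489.2·0.0161/1.06×10^-7 = 7.463×10^7 Pa.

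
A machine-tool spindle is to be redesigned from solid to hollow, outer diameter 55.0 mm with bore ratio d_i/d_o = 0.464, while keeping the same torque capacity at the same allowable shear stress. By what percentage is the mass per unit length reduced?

19.0 %

Equal τ_max and T ⇒ the solid shaft needs d_s³ = d_o³(1−k⁴), so d_s = 55.0·(1−0.464⁴)^(1/3) = 54.14 mm.
Area ratio A_h/A_s = d_o²(1−k²)/d_s² = (1−k²)/(1−k⁴)^(2/3) = 0.8099.
Mass saving = 1 − 0.8099 = 19.0 %.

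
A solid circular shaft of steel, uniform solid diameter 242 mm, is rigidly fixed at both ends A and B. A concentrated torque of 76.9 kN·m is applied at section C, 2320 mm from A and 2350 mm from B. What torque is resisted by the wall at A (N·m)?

With uniform GJ and both ends fixed, compatibility θ_AC = θ_CB gives T_A·a = T_B·b, together with T_A + T_B = T₀.
T_A = T₀·b/(a+b) = 76900·2350/4670 = 38700 N·m; T_B = 38200 N·m.

38700 N·m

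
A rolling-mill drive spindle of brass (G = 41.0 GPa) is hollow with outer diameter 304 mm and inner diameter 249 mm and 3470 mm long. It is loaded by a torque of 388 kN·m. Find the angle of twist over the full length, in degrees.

4.08°

J = π(d_o⁴ − d_i⁴)/32 = π(0.304⁴ − 0.249⁴)/32 = 4.611×10^-4 m⁴.
θ = T·L/(G·J) = 388000 × 3.47 / (41.0×10⁹ × 4.611×10^-4) = 0.07122 rad.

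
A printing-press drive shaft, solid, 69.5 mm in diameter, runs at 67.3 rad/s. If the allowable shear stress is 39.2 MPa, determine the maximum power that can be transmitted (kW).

J = πd⁴/32 = π(0.0695)⁴/32 = 2.291×10^-6 m⁴.
T_max = τ_allow·J/r = 3.92×10^7 × 2.291×10^-6 / 0.0348 = 2584 N·m.
ω = 67.3 rad/s, so P_max = T_max·ω = 1.739×10^5 W.

174 kW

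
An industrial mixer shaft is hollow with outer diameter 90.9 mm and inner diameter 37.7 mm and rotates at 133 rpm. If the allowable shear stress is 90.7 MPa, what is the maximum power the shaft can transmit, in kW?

J = π(d_o⁴ − d_i⁴)/32 = π(0.0909⁴ − 0.0377⁴)/32 = 6.504×10^-6 m⁴.
T_max = τ_allow·J/r = 9.07×10^7 × 6.504×10^-6 / 0.0455 = 12980 N·m.
ω = 2π·133/60 = 13.93 rad/s, so P_max = T_max·ω = 1.808×10^5 W.

181 kW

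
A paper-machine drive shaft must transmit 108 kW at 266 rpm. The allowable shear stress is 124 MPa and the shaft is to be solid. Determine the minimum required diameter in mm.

ω = 2π·266/60 = 27.86 rad/s, so T = P/ω = 108×10³ / 27.86 = 3877 N·m.
For a solid shaft τ_max = 16T/(πd³), so d = (16T/(π τ_allow))^(1/3) = (16·3877/(π·1.24×10^8))^(1/3) = 0.05420 m.

54.2 mm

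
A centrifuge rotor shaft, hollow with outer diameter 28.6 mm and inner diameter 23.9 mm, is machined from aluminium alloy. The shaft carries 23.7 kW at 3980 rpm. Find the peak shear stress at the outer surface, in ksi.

ω = 2π·3980/60 = 416.8 rad/s, so T = P/ω = 23.7×10³ / 416.8 = 56.86 N·m.
J = π(d_o⁴ − d_i⁴)/32 = π(0.0286⁴ − 0.0239⁴)/32 = 3.365×10^-8 m⁴.
τ_max = T·r/J = 56.86 × 0.0143 / 3.365×10^-8 = 2.416×10^7 Pa.

3.50 ksi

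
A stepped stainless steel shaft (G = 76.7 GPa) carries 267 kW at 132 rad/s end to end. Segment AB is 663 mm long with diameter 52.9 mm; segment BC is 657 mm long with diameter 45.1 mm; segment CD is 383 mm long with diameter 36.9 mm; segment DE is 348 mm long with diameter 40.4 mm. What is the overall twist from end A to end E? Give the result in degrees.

8.94°

ω = 132 rad/s, so T = P/ω = 267×10³ / 132.0 = 2023 N·m.
J_AB = π(0.0529)⁴/32 = 7.69×10^-7 m⁴; J_BC = π(0.0451)⁴/32 = 4.06×10^-7 m⁴; J_CD = π(0.0369)⁴/32 = 1.82×10^-7 m⁴; J_DE = π(0.0404)⁴/32 = 2.62×10^-7 m⁴.
θ = (T/G)·Σ L_i/J_i = (2023/76.7×10⁹)·(0.663/7.69×10^-7 + 0.657/4.06×10^-7 + 0.383/1.82×10^-7 + 0.348/2.62×10^-7) = 0.1560 rad.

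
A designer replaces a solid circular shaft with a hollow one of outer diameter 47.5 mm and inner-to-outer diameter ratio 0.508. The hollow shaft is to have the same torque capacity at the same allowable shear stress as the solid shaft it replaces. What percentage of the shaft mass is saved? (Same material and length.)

22.3 %

Equal τ_max and T ⇒ the solid shaft needs d_s³ = d_o³(1−k⁴), so d_s = 47.5·(1−0.508⁴)^(1/3) = 46.42 mm.
Area ratio A_h/A_s = d_o²(1−k²)/d_s² = (1−k²)/(1−k⁴)^(2/3) = 0.7768.
Mass saving = 1 − 0.7768 = 22.3 %.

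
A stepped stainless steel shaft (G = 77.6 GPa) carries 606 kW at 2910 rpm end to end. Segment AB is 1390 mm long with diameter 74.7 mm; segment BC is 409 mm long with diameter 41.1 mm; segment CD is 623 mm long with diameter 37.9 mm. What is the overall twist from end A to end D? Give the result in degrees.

ω = 2π·2910/60 = 304.7 rad/s, so T = P/ω = 606×10³ / 304.7 = 1989 N·m.
J_AB = π(0.0747)⁴/32 = 3.06×10^-6 m⁴; J_BC = π(0.0411)⁴/32 = 2.80×10^-7 m⁴; J_CD = π(0.0379)⁴/32 = 2.03×10^-7 m⁴.
θ = (T/G)·Σ L_i/J_i = (1989/77.6×10⁹)·(1.39/3.06×10^-6 + 0.409/2.80×10^-7 + 0.623/2.03×10^-7) = 0.1279 rad.

7.33°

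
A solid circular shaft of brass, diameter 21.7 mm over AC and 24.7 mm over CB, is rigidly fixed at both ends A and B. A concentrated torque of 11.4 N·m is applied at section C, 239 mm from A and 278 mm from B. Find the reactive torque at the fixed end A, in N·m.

Compatibility: T_A·a/J_AC = T_B·b/J_CB with T_A + T_B = T₀.
J_AC = 2.18×10^-8 m⁴, J_CB = 3.65×10^-8 m⁴, so T_A = T₀·(J_AC/a)/((J_AC/a)+(J_CB/b)) = 4.666 N·m, T_B = 6.734 N·m.

4.67 N·m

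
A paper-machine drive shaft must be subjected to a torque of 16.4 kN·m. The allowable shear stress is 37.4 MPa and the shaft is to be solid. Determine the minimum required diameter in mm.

For a solid shaft τ_max = 16T/(πd³), so d = (16T/(π τ_allow))^(1/3) = (16·16400/(π·3.74×10^7))^(1/3) = 0.1307 m.

131 mm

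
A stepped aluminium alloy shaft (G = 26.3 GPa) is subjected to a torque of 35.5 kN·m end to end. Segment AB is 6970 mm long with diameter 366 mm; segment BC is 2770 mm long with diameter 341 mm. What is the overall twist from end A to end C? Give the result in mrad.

8.16 mrad

J_AB = π(0.366)⁴/32 = 1.76×10^-3 m⁴; J_BC = π(0.341)⁴/32 = 1.33×10^-3 m⁴.
θ = (T/G)·Σ L_i/J_i = (35500/26.3×10⁹)·(6.97/1.76×10^-3 + 2.77/1.33×10^-3) = 8.157×10^-3 rad.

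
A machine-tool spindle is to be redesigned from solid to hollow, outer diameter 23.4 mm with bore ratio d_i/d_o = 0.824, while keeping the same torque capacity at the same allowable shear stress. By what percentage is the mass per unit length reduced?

51.5 %

Equal τ_max and T ⇒ the solid shaft needs d_s³ = d_o³(1−k⁴), so d_s = 23.4·(1−0.824⁴)^(1/3) = 19.04 mm.
Area ratio A_h/A_s = d_o²(1−k²)/d_s² = (1−k²)/(1−k⁴)^(2/3) = 0.4847.
Mass saving = 1 − 0.4847 = 51.5 %.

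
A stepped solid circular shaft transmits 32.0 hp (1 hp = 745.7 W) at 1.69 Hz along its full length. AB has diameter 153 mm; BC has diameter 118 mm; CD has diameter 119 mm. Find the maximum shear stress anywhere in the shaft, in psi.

1010 psi

ω = 2π·1.69 = 10.62 rad/s, so T = P/ω = 32.0×745.7 / 10.62 = 2247 N·m.
Under the same torque, τ_max = 16T/(πd³) is largest where d is smallest — segment BC (d = 118 mm).
τ_max = 16·2247/(π·(0.118)³) = 6.966×10^6 Pa.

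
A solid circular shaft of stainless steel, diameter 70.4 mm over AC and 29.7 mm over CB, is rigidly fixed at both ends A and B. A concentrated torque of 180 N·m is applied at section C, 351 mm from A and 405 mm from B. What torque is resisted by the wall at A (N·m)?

175 N·m

Compatibility: T_A·a/J_AC = T_B·b/J_CB with T_A + T_B = T₀.
J_AC = 2.41×10^-6 m⁴, J_CB = 7.64×10^-8 m⁴, so T_A = T₀·(J_AC/a)/((J_AC/a)+(J_CB/b)) = 175.2 N·m, T_B = 4.809 N·m.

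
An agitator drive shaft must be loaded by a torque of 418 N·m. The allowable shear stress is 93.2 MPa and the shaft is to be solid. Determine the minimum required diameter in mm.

28.4 mm

For a solid shaft τ_max = 16T/(πd³), so d = (16T/(π τ_allow))^(1/3) = (16·418.0/(π·9.32×10^7))^(1/3) = 0.02837 m.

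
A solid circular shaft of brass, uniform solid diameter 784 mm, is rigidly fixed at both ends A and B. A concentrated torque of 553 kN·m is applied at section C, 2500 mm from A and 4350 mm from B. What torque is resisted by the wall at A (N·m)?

With uniform GJ and both ends fixed, compatibility θ_AC = θ_CB gives T_A·a = T_B·b, together with T_A + T_B = T₀.
T_A = T₀·b/(a+b) = 553000·4350/6850 = 351200 N·m; T_B = 201800 N·m.

351000 N·m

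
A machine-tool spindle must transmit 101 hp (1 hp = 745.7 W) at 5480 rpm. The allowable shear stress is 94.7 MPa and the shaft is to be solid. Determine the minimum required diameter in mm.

19.2 mm

ω = 2π·5480/60 = 573.9 rad/s, so T = P/ω = 101×745.7 / 573.9 = 131.2 N·m.
For a solid shaft τ_max = 16T/(πd³), so d = (16T/(π τ_allow))^(1/3) = (16·131.2/(π·9.47×10^7))^(1/3) = 0.01918 m.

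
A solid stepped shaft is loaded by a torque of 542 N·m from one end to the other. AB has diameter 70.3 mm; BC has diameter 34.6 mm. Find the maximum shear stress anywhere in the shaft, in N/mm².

66.6 N/mm²

Under the same torque, τ_max = 16T/(πd³) is largest where d is smallest — segment BC (d = 34.6 mm).
τ_max = 16·542.0/(π·(0.0346)³) = 6.664×10^7 Pa.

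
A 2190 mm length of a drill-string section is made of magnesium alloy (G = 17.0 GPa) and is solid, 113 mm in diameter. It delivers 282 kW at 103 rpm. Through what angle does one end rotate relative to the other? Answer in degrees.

ω = 2π·103/60 = 10.79 rad/s, so T = P/ω = 282×10³ / 10.79 = 26140 N·m.
J = πd⁴/32 = π(0.113)⁴/32 = 1.601×10^-5 m⁴.
θ = T·L/(G·J) = 26140 × 2.19 / (17.0×10⁹ × 1.601×10^-5) = 0.2104 rad.

12.1°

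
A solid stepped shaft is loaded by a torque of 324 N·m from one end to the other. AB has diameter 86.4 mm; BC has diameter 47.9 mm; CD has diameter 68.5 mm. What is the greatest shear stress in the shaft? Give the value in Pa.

Under the same torque, τ_max = 16T/(πd³) is largest where d is smallest — segment BC (d = 47.9 mm).
τ_max = 16·324.0/(π·(0.0479)³) = 1.501×10^7 Pa.

1.50e7 Pa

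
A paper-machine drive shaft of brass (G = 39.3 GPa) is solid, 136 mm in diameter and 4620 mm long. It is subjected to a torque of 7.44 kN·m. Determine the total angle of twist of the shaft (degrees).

1.49°

J = πd⁴/32 = π(0.136)⁴/32 = 3.359×10^-5 m⁴.
θ = T·L/(G·J) = 7440 × 4.62 / (39.3×10⁹ × 3.359×10^-5) = 0.02604 rad.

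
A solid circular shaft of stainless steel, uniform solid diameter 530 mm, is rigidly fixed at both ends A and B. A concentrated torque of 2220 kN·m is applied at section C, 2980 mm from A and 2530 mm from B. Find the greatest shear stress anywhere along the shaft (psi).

5960 psi

With uniform GJ and both ends fixed, compatibility θ_AC = θ_CB gives T_A·a = T_B·b, together with T_A + T_B = T₀.
T_A = T₀·b/(a+b) = 2.220e6·2530/5510 = 1.019e6 N·m; T_B = 1.201e6 N·m.
τ in each portion: τ_AC = 3.49×10^7 Pa, τ_CB = 4.11×10^7 Pa; maximum is in CB.
τ_max = T_CB·r/J = 1.201e6·0.265/7.75×10^-3 = 4.107×10^7 Pa.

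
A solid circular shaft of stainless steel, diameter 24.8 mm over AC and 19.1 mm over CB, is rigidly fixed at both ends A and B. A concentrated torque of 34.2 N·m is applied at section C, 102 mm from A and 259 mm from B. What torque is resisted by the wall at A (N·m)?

Compatibility: T_A·a/J_AC = T_B·b/J_CB with T_A + T_B = T₀.
J_AC = 3.71×10^-8 m⁴, J_CB = 1.31×10^-8 m⁴, so T_A = T₀·(J_AC/a)/((J_AC/a)+(J_CB/b)) = 30.04 N·m, T_B = 4.162 N·m.

30.0 N·m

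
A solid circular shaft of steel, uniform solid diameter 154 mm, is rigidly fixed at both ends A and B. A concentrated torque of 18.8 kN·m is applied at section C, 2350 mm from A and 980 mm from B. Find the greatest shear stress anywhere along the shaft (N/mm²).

With uniform GJ and both ends fixed, compatibility θ_AC = θ_CB gives T_A·a = T_B·b, together with T_A + T_B = T₀.
T_A = T₀·b/(a+b) = 18800·980/3330 = 5533 N·m; T_B = 13270 N·m.
τ in each portion: τ_AC = 7.72×10^6 Pa, τ_CB = 1.85×10^7 Pa; maximum is in CB.
τ_max = T_CB·r/J = 13270·0.0770/5.52×10^-5 = 1.850×10^7 Pa.

18.5 N/mm²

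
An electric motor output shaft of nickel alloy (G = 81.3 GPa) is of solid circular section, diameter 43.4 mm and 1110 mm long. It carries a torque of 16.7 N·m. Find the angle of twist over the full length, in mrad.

J = πd⁴/32 = π(0.0434)⁴/32 = 3.483×10^-7 m⁴.
θ = T·L/(G·J) = 16.70 × 1.11 / (81.3×10⁹ × 3.483×10^-7) = 6.546×10^-4 rad.

0.655 mrad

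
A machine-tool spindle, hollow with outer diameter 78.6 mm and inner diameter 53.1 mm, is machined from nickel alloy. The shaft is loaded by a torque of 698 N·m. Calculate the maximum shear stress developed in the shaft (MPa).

9.25 MPa

J = π(d_o⁴ − d_i⁴)/32 = π(0.0786⁴ − 0.0531⁴)/32 = 2.967×10^-6 m⁴.
τ_max = T·r/J = 698.0 × 0.0393 / 2.967×10^-6 = 9.247×10^6 Pa.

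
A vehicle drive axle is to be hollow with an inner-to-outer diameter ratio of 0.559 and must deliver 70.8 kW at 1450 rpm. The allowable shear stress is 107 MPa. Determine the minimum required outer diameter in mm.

29.1 mm

ω = 2π·1450/60 = 151.8 rad/s, so T = P/ω = 70.8×10³ / 151.8 = 466.3 N·m.
For a hollow shaft with d_i/d_o = 0.559: τ_max = 16T/(π d_o³ (1−k⁴)), so d_o = [16T/(π τ_allow (1−k⁴))]^(1/3) = [16·466.3/(π·1.07×10^8·0.9024)]^(1/3) = 0.02908 m.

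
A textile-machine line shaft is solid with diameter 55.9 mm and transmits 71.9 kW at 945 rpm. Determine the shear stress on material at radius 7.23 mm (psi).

ω = 2π·945/60 = 98.96 rad/s, so T = P/ω = 71.9×10³ / 98.96 = 726.6 N·m.
J = πd⁴/32 = π(0.0559)⁴/32 = 9.586×10^-7 m⁴.
Shear stress varies linearly with radius: τ = T·r/J = 726.6 × 0.00723 / 9.586×10^-7 = 5.480×10^6 Pa.

795 psi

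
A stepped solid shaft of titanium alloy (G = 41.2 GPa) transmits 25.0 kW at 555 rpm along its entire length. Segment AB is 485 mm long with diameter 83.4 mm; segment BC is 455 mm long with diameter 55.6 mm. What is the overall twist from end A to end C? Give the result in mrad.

6.13 mrad

ω = 2π·555/60 = 58.12 rad/s, so T = P/ω = 25.0×10³ / 58.12 = 430.1 N·m.
J_AB = π(0.0834)⁴/32 = 4.75×10^-6 m⁴; J_BC = π(0.0556)⁴/32 = 9.38×10^-7 m⁴.
θ = (T/G)·Σ L_i/J_i = (430.1/41.2×10⁹)·(0.485/4.75×10^-6 + 0.455/9.38×10^-7) = 6.129×10^-3 rad.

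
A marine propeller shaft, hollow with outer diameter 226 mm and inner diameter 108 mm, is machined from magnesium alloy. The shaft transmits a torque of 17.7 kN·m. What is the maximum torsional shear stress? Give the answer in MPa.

8.24 MPa

J = π(d_o⁴ − d_i⁴)/32 = π(0.226⁴ − 0.108⁴)/32 = 2.428×10^-4 m⁴.
τ_max = T·r/J = 17700 × 0.113 / 2.428×10^-4 = 8.239×10^6 Pa.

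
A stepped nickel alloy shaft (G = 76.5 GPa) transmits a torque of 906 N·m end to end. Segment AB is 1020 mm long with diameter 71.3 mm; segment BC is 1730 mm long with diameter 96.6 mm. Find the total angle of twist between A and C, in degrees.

J_AB = π(0.0713)⁴/32 = 2.54×10^-6 m⁴; J_BC = π(0.0966)⁴/32 = 8.55×10^-6 m⁴.
θ = (T/G)·Σ L_i/J_i = (906.0/76.5×10⁹)·(1.02/2.54×10^-6 + 1.73/8.55×10^-6) = 7.158×10^-3 rad.

0.410°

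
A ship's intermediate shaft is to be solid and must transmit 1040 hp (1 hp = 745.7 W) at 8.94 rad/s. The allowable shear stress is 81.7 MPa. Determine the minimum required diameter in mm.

176 mm

ω = 8.94 rad/s, so T = P/ω = 1040×745.7 / 8.940 = 86750 N·m.
For a solid shaft τ_max = 16T/(πd³), so d = (16T/(π τ_allow))^(1/3) = (16·86750/(π·8.17×10^7))^(1/3) = 0.1755 m.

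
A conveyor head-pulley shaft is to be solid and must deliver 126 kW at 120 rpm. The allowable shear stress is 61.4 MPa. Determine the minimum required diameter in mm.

ω = 2π·120/60 = 12.57 rad/s, so T = P/ω = 126×10³ / 12.57 = 10030 N·m.
For a solid shaft τ_max = 16T/(πd³), so d = (16T/(π τ_allow))^(1/3) = (16·10030/(π·6.14×10^7))^(1/3) = 0.09404 m.

94.0 mm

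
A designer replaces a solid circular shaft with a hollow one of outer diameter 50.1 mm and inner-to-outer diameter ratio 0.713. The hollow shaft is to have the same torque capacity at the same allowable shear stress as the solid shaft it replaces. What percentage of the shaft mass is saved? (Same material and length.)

40.0 %

Equal τ_max and T ⇒ the solid shaft needs d_s³ = d_o³(1−k⁴), so d_s = 50.1·(1−0.713⁴)^(1/3) = 45.35 mm.
Area ratio A_h/A_s = d_o²(1−k²)/d_s² = (1−k²)/(1−k⁴)^(2/3) = 0.6001.
Mass saving = 1 − 0.6001 = 40.0 %.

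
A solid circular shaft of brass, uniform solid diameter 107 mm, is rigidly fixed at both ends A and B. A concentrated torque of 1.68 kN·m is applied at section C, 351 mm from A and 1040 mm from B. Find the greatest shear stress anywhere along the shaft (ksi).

0.757 ksi

With uniform GJ and both ends fixed, compatibility θ_AC = θ_CB gives T_A·a = T_B·b, together with T_A + T_B = T₀.
T_A = T₀·b/(a+b) = 1680·1040/1391 = 1256 N·m; T_B = 423.9 N·m.
τ in each portion: τ_AC = 5.22×10^6 Pa, τ_CB = 1.76×10^6 Pa; maximum is in AC.
τ_max = T_AC·r/J = 1256·0.0535/1.29×10^-5 = 5.222×10^6 Pa.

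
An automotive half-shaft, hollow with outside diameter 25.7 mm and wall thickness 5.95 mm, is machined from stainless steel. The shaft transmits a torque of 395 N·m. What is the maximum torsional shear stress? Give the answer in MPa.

J = π(d_o⁴ − d_i⁴)/32 = π(0.0257⁴ − 0.0138⁴)/32 = 3.927×10^-8 m⁴.
τ_max = T·r/J = 395.0 × 0.0129 / 3.927×10^-8 = 1.293×10^8 Pa.

129 MPa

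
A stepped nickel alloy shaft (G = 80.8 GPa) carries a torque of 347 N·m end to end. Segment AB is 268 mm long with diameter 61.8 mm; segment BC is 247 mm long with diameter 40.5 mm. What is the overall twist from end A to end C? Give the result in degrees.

0.276°

J_AB = π(0.0618)⁴/32 = 1.43×10^-6 m⁴; J_BC = π(0.0405)⁴/32 = 2.64×10^-7 m⁴.
θ = (T/G)·Σ L_i/J_i = (347.0/80.8×10⁹)·(0.268/1.43×10^-6 + 0.247/2.64×10^-7) = 4.820×10^-3 rad.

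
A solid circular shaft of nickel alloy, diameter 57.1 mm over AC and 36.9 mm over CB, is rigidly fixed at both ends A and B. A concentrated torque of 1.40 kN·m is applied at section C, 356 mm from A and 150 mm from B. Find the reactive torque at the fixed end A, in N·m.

990 N·m

Compatibility: T_A·a/J_AC = T_B·b/J_CB with T_A + T_B = T₀.
J_AC = 1.04×10^-6 m⁴, J_CB = 1.82×10^-7 m⁴, so T_A = T₀·(J_AC/a)/((J_AC/a)+(J_CB/b)) = 990.2 N·m, T_B = 409.8 N·m.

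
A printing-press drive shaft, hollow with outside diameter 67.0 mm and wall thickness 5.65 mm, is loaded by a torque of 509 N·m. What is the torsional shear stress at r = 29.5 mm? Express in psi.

2110 psi

J = π(d_o⁴ − d_i⁴)/32 = π(0.0670⁴ − 0.0557⁴)/32 = 1.033×10^-6 m⁴.
Shear stress varies linearly with radius: τ = T·r/J = 509.0 × 0.0295 / 1.033×10^-6 = 1.453×10^7 Pa.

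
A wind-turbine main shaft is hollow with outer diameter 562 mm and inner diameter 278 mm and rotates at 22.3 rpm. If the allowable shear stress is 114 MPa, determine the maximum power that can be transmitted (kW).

8720 kW

J = π(d_o⁴ − d_i⁴)/32 = π(0.562⁴ − 0.278⁴)/32 = 9.207×10^-3 m⁴.
T_max = τ_allow·J/r = 1.14×10^8 × 9.207×10^-3 / 0.281 = 3.735e6 N·m.
ω = 2π·22.3/60 = 2.335 rad/s, so P_max = T_max·ω = 8.723×10^6 W.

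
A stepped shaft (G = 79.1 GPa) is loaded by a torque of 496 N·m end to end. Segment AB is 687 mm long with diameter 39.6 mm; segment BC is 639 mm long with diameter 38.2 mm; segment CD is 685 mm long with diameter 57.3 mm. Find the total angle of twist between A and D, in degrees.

J_AB = π(0.0396)⁴/32 = 2.41×10^-7 m⁴; J_BC = π(0.0382)⁴/32 = 2.09×10^-7 m⁴; J_CD = π(0.0573)⁴/32 = 1.06×10^-6 m⁴.
θ = (T/G)·Σ L_i/J_i = (496.0/79.1×10⁹)·(0.687/2.41×10^-7 + 0.639/2.09×10^-7 + 0.685/1.06×10^-6) = 0.04107 rad.

2.35°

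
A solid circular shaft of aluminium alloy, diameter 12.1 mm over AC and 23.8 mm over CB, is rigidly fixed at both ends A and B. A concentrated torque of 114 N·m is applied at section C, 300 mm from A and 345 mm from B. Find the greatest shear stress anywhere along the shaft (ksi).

5.80 ksi

Compatibility: T_A·a/J_AC = T_B·b/J_CB with T_A + T_B = T₀.
J_AC = 2.10×10^-9 m⁴, J_CB = 3.15×10^-8 m⁴, so T_A = T₀·(J_AC/a)/((J_AC/a)+(J_CB/b)) = 8.134 N·m, T_B = 105.9 N·m.
τ in each portion: τ_AC = 2.34×10^7 Pa, τ_CB = 4.00×10^7 Pa; maximum is in CB.
τ_max = T_CB·r/J = 105.9·0.0119/3.15×10^-8 = 3.999×10^7 Pa.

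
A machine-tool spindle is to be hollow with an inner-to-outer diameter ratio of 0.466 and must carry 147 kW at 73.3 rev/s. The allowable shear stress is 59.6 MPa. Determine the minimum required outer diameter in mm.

ω = 2π·73.3 = 460.6 rad/s, so T = P/ω = 147×10³ / 460.6 = 319.2 N·m.
For a hollow shaft with d_i/d_o = 0.466: τ_max = 16T/(π d_o³ (1−k⁴)), so d_o = [16T/(π τ_allow (1−k⁴))]^(1/3) = [16·319.2/(π·5.96×10^7·0.9528)]^(1/3) = 0.03059 m.

30.6 mm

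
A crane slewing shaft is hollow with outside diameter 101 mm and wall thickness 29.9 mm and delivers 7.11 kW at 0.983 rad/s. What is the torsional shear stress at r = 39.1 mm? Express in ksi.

ω = 0.983 rad/s, so T = P/ω = 7.11×10³ / 0.9830 = 7233 N·m.
J = π(d_o⁴ − d_i⁴)/32 = π(0.101⁴ − 0.0412⁴)/32 = 9.933×10^-6 m⁴.
Shear stress varies linearly with radius: τ = T·r/J = 7233 × 0.0391 / 9.933×10^-6 = 2.847×10^7 Pa.

4.13 ksi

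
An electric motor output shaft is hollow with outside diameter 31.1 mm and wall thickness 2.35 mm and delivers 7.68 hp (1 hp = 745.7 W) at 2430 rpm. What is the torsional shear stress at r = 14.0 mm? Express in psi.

ω = 2π·2430/60 = 254.5 rad/s, so T = P/ω = 7.68×745.7 / 254.5 = 22.51 N·m.
J = π(d_o⁴ − d_i⁴)/32 = π(0.0311⁴ − 0.0264⁴)/32 = 4.415×10^-8 m⁴.
Shear stress varies linearly with radius: τ = T·r/J = 22.51 × 0.0140 / 4.415×10^-8 = 7.136×10^6 Pa.

1030 psi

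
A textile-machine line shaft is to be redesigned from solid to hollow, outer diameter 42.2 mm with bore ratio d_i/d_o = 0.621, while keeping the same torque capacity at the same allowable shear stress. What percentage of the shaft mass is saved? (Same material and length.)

31.6 %

Equal τ_max and T ⇒ the solid shaft needs d_s³ = d_o³(1−k⁴), so d_s = 42.2·(1−0.621⁴)^(1/3) = 39.99 mm.
Area ratio A_h/A_s = d_o²(1−k²)/d_s² = (1−k²)/(1−k⁴)^(2/3) = 0.6840.
Mass saving = 1 − 0.6840 = 31.6 %.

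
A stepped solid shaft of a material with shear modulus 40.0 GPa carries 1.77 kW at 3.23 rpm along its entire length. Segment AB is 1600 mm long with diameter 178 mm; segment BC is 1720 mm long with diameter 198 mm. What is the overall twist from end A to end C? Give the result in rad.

ω = 2π·3.23/60 = 0.3382 rad/s, so T = P/ω = 1.77×10³ / 0.3382 = 5233 N·m.
J_AB = π(0.178)⁴/32 = 9.86×10^-5 m⁴; J_BC = π(0.198)⁴/32 = 1.51×10^-4 m⁴.
θ = (T/G)·Σ L_i/J_i = (5233/40.0×10⁹)·(1.60/9.86×10^-5 + 1.72/1.51×10^-4) = 3.615×10^-3 rad.

0.00362 rad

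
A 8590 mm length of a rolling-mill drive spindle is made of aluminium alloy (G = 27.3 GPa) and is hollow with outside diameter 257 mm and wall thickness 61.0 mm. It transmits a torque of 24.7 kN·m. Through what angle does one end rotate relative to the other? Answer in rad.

J = π(d_o⁴ − d_i⁴)/32 = π(0.257⁴ − 0.135⁴)/32 = 3.957×10^-4 m⁴.
θ = T·L/(G·J) = 24700 × 8.59 / (27.3×10⁹ × 3.957×10^-4) = 0.01964 rad.

0.0196 rad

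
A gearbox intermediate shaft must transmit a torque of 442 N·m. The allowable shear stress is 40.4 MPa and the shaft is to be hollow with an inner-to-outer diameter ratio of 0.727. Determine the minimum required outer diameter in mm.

42.6 mm

For a hollow shaft with d_i/d_o = 0.727: τ_max = 16T/(π d_o³ (1−k⁴)), so d_o = [16T/(π τ_allow (1−k⁴))]^(1/3) = [16·442.0/(π·4.04×10^7·0.7207)]^(1/3) = 0.04260 m.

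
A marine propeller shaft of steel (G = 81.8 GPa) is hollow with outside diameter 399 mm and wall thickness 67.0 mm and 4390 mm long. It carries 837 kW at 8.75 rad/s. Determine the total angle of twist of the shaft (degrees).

ω = 8.75 rad/s, so T = P/ω = 837×10³ / 8.750 = 95660 N·m.
J = π(d_o⁴ − d_i⁴)/32 = π(0.399⁴ − 0.265⁴)/32 = 2.004×10^-3 m⁴.
θ = T·L/(G·J) = 95660 × 4.39 / (81.8×10⁹ × 2.004×10^-3) = 2.562×10^-3 rad.

0.147°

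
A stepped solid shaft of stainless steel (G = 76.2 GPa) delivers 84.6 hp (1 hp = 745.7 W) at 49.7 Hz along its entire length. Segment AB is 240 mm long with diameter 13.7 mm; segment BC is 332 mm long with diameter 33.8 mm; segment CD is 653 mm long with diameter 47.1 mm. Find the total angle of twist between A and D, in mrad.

194 mrad

ω = 2π·49.7 = 312.3 rad/s, so T = P/ω = 84.6×745.7 / 312.3 = 202.0 N·m.
J_AB = π(0.0137)⁴/32 = 3.46×10^-9 m⁴; J_BC = π(0.0338)⁴/32 = 1.28×10^-7 m⁴; J_CD = π(0.0471)⁴/32 = 4.83×10^-7 m⁴.
θ = (T/G)·Σ L_i/J_i = (202.0/76.2×10⁹)·(0.240/3.46×10^-9 + 0.332/1.28×10^-7 + 0.653/4.83×10^-7) = 0.1944 rad.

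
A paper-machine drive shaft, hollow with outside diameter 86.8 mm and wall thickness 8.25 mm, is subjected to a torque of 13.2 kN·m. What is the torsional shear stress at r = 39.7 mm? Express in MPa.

165 MPa

J = π(d_o⁴ − d_i⁴)/32 = π(0.0868⁴ − 0.0703⁴)/32 = 3.175×10^-6 m⁴.
Shear stress varies linearly with radius: τ = T·r/J = 13200 × 0.0397 / 3.175×10^-6 = 1.651×10^8 Pa.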